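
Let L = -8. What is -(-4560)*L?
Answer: -36480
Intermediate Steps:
-(-4560)*L = -(-4560)*(-8) = -240*152 = -36480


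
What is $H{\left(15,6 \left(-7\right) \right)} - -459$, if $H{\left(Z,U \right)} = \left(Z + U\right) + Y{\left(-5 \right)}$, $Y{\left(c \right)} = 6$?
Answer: $438$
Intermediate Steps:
$H{\left(Z,U \right)} = 6 + U + Z$ ($H{\left(Z,U \right)} = \left(Z + U\right) + 6 = \left(U + Z\right) + 6 = 6 + U + Z$)
$H{\left(15,6 \left(-7\right) \right)} - -459 = \left(6 + 6 \left(-7\right) + 15\right) - -459 = \left(6 - 42 + 15\right) + 459 = -21 + 459 = 438$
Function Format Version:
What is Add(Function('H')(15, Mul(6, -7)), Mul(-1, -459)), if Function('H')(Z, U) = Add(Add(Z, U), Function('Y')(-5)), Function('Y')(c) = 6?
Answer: 438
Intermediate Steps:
Function('H')(Z, U) = Add(6, U, Z) (Function('H')(Z, U) = Add(Add(Z, U), 6) = Add(Add(U, Z), 6) = Add(6, U, Z))
Add(Function('H')(15, Mul(6, -7)), Mul(-1, -459)) = Add(Add(6, Mul(6, -7), 15), Mul(-1, -459)) = Add(Add(6, -42, 15), 459) = Add(-21, 459) = 438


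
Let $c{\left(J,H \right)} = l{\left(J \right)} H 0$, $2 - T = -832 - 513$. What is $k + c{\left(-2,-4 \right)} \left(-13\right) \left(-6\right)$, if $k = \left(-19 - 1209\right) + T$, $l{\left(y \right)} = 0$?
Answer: $119$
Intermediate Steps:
$T = 1347$ ($T = 2 - \left(-832 - 513\right) = 2 - -1345 = 2 + 1345 = 1347$)
$c{\left(J,H \right)} = 0$ ($c{\left(J,H \right)} = 0 H 0 = 0 \cdot 0 = 0$)
$k = 119$ ($k = \left(-19 - 1209\right) + 1347 = -1228 + 1347 = 119$)
$k + c{\left(-2,-4 \right)} \left(-13\right) \left(-6\right) = 119 + 0 \left(-13\right) \left(-6\right) = 119 + 0 \left(-6\right) = 119 + 0 = 119$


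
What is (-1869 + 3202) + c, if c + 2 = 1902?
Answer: 3233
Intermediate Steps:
c = 1900 (c = -2 + 1902 = 1900)
(-1869 + 3202) + c = (-1869 + 3202) + 1900 = 1333 + 1900 = 3233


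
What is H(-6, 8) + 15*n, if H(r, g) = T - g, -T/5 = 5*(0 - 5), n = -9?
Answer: -18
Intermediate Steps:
T = 125 (T = -25*(0 - 5) = -25*(-5) = -5*(-25) = 125)
H(r, g) = 125 - g
H(-6, 8) + 15*n = (125 - 1*8) + 15*(-9) = (125 - 8) - 135 = 117 - 135 = -18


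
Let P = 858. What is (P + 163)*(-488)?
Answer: -498248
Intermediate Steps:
(P + 163)*(-488) = (858 + 163)*(-488) = 1021*(-488) = -498248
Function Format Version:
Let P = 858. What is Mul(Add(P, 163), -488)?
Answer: -498248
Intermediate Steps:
Mul(Add(P, 163), -488) = Mul(Add(858, 163), -488) = Mul(1021, -488) = -498248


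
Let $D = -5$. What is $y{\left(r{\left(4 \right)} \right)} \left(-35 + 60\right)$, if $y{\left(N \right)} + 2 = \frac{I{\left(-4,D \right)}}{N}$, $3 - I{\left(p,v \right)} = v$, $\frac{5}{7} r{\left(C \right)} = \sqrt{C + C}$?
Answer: $-50 + \frac{250 \sqrt{2}}{7} \approx 0.50763$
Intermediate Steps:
$r{\left(C \right)} = \frac{7 \sqrt{2} \sqrt{C}}{5}$ ($r{\left(C \right)} = \frac{7 \sqrt{C + C}}{5} = \frac{7 \sqrt{2 C}}{5} = \frac{7 \sqrt{2} \sqrt{C}}{5}$)
$I{\left(p,v \right)} = 3 - v$
$y{\left(N \right)} = -2 + \frac{8}{N}$ ($y{\left(N \right)} = -2 + \frac{3 - -5}{N} = -2 + \frac{3 + 5}{N} = -2 + \frac{8}{N}$)
$y{\left(r{\left(4 \right)} \right)} \left(-35 + 60\right) = \left(-2 + \frac{8}{\frac{7}{5} \sqrt{2} \sqrt{4}}\right) \left(-35 + 60\right) = \left(-2 + \frac{8}{\frac{7}{5} \sqrt{2} \cdot 2}\right) 25 = \left(-2 + \frac{8}{\frac{14}{5} \sqrt{2}}\right) 25 = \left(-2 + 8 \frac{5 \sqrt{2}}{28}\right) 25 = \left(-2 + \frac{10 \sqrt{2}}{7}\right) 25 = -50 + \frac{250 \sqrt{2}}{7}$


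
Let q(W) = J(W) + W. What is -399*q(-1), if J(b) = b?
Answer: 798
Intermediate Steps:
q(W) = 2*W (q(W) = W + W = 2*W)
-399*q(-1) = -798*(-1) = -399*(-2) = 798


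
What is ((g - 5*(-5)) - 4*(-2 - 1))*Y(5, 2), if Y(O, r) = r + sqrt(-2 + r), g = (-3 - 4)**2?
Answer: 172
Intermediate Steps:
g = 49 (g = (-7)**2 = 49)
((g - 5*(-5)) - 4*(-2 - 1))*Y(5, 2) = ((49 - 5*(-5)) - 4*(-2 - 1))*(2 + sqrt(-2 + 2)) = ((49 + 25) - 4*(-3))*(2 + sqrt(0)) = (74 + 12)*(2 + 0) = 86*2 = 172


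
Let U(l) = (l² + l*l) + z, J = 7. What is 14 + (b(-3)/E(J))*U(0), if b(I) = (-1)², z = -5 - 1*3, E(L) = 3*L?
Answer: 286/21 ≈ 13.619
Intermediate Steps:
z = -8 (z = -5 - 3 = -8)
U(l) = -8 + 2*l² (U(l) = (l² + l*l) - 8 = (l² + l²) - 8 = 2*l² - 8 = -8 + 2*l²)
b(I) = 1
14 + (b(-3)/E(J))*U(0) = 14 + (1/(3*7))*(-8 + 2*0²) = 14 + (1/21)*(-8 + 2*0) = 14 + (1*(1/21))*(-8 + 0) = 14 + (1/21)*(-8) = 14 - 8/21 = 286/21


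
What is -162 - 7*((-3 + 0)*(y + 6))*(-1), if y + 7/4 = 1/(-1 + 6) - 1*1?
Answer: -4689/20 ≈ -234.45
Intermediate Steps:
y = -51/20 (y = -7/4 + (1/(-1 + 6) - 1*1) = -7/4 + (1/5 - 1) = -7/4 - 4/5 = -51/20 ≈ -2.5500)
-162 - 7*((-3 + 0)*(y + 6))*(-1) = -162 - 7*((-3 + 0)*(-51/20 + 6))*(-1) = -162 - 7*(-3*69/20)*(-1) = -162 - 7*(-207/20)*(-1) = -162 - (-1449)*(-1)/20 = -162 - 1*1449/20 = -162 - 1449/20 = -4689/20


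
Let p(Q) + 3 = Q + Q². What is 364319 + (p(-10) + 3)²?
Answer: 372419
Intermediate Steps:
p(Q) = -3 + Q + Q² (p(Q) = -3 + (Q + Q²) = -3 + Q + Q²)
364319 + (p(-10) + 3)² = 364319 + ((-3 - 10 + (-10)²) + 3)² = 364319 + ((-3 - 10 + 100) + 3)² = 364319 + (87 + 3)² = 364319 + 90² = 364319 + 8100 = 372419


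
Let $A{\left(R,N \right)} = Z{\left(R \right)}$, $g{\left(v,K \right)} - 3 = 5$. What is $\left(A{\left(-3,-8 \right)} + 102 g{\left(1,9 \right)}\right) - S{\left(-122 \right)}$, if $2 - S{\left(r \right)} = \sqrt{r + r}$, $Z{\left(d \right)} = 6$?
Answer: $820 + 2 i \sqrt{61} \approx 820.0 + 15.62 i$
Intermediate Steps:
$g{\left(v,K \right)} = 8$ ($g{\left(v,K \right)} = 3 + 5 = 8$)
$A{\left(R,N \right)} = 6$
$S{\left(r \right)} = 2 - \sqrt{2} \sqrt{r}$ ($S{\left(r \right)} = 2 - \sqrt{r + r} = 2 - \sqrt{2 r} = 2 - \sqrt{2} \sqrt{r}$)
$\left(A{\left(-3,-8 \right)} + 102 g{\left(1,9 \right)}\right) - S{\left(-122 \right)} = \left(6 + 102 \cdot 8\right) - \left(2 - \sqrt{2} \sqrt{-122}\right) = \left(6 + 816\right) - \left(2 - \sqrt{2} i \sqrt{122}\right) = 822 - \left(2 - 2 i \sqrt{61}\right) = 820 + 2 i \sqrt{61}$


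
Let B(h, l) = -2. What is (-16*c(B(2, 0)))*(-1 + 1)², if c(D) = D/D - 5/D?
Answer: 0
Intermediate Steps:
c(D) = 1 - 5/D
(-16*c(B(2, 0)))*(-1 + 1)² = (-16*(-5 - 2)/(-2))*(-1 + 1)² = -(-8)*(-7)*0² = -16*7/2*0 = -56*0 = 0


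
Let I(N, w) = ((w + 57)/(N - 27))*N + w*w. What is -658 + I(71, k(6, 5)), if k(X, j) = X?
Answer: -22895/44 ≈ -520.34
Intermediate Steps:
I(N, w) = w**2 + N*(57 + w)/(-27 + N) (I(N, w) = ((57 + w)/(-27 + N))*N + w**2 = N*(57 + w)/(-27 + N) + w**2 = w**2 + N*(57 + w)/(-27 + N))
-658 + I(71, k(6, 5)) = -658 + (-27*6**2 + 57*71 + 71*6 + 71*6**2)/(-27 + 71) = -658 + (-27*36 + 4047 + 426 + 71*36)/44 = -658 + (-972 + 4047 + 426 + 2556)/44 = -658 + (1/44)*6057 = -658 + 6057/44 = -22895/44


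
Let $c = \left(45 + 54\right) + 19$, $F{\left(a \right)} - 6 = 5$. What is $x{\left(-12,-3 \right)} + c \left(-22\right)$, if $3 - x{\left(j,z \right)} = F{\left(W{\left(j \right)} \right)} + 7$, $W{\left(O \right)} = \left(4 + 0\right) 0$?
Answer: $-2611$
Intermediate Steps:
$W{\left(O \right)} = 0$ ($W{\left(O \right)} = 4 \cdot 0 = 0$)
$F{\left(a \right)} = 11$ ($F{\left(a \right)} = 6 + 5 = 11$)
$c = 118$ ($c = 99 + 19 = 118$)
$x{\left(j,z \right)} = -15$ ($x{\left(j,z \right)} = 3 - \left(11 + 7\right) = 3 - 18 = -15$)
$x{\left(-12,-3 \right)} + c \left(-22\right) = -15 + 118 \left(-22\right) = -15 - 2596 = -2611$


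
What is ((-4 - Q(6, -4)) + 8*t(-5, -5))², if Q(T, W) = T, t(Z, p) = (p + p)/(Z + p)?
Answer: 4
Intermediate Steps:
t(Z, p) = 2*p/(Z + p) (t(Z, p) = (2*p)/(Z + p) = 2*p/(Z + p))
((-4 - Q(6, -4)) + 8*t(-5, -5))² = ((-4 - 1*6) + 8*(2*(-5)/(-5 - 5)))² = ((-4 - 6) + 8*(2*(-5)/(-10)))² = (-10 + 8*(2*(-5)*(-⅒)))² = (-10 + 8*1)² = (-10 + 8)² = (-2)² = 4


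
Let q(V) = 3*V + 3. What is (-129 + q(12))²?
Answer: 8100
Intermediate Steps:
q(V) = 3 + 3*V
(-129 + q(12))² = (-129 + (3 + 3*12))² = (-129 + (3 + 36))² = (-129 + 39)² = (-90)² = 8100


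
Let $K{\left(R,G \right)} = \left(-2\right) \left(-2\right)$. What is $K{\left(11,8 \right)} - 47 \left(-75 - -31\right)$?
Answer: $2072$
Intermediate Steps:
$K{\left(R,G \right)} = 4$
$K{\left(11,8 \right)} - 47 \left(-75 - -31\right) = 4 - 47 \left(-75 - -31\right) = 4 - 47 \left(-75 + 31\right) = 4 - -2068 = 4 + 2068 = 2072$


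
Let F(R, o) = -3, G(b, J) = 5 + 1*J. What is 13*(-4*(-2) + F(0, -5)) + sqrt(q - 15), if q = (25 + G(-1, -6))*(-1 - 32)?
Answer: 65 + I*sqrt(807) ≈ 65.0 + 28.408*I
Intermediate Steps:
G(b, J) = 5 + J
q = -792 (q = (25 + (5 - 6))*(-1 - 32) = (25 - 1)*(-33) = 24*(-33) = -792)
13*(-4*(-2) + F(0, -5)) + sqrt(q - 15) = 13*(-4*(-2) - 3) + sqrt(-792 - 15) = 13*(8 - 3) + sqrt(-807) = 13*5 + I*sqrt(807) = 65 + I*sqrt(807)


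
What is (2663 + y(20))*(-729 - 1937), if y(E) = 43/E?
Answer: -71052899/10 ≈ -7.1053e+6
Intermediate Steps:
(2663 + y(20))*(-729 - 1937) = (2663 + 43/20)*(-729 - 1937) = (2663 + 43*(1/20))*(-2666) = (2663 + 43/20)*(-2666) = (53303/20)*(-2666) = -71052899/10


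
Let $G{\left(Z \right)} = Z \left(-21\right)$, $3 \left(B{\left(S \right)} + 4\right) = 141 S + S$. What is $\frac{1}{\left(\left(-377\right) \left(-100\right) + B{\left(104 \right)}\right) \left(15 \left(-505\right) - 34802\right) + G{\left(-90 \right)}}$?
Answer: $- \frac{3}{5418148042} \approx -5.5369 \cdot 10^{-10}$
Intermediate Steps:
$B{\left(S \right)} = -4 + \frac{142 S}{3}$ ($B{\left(S \right)} = -4 + \frac{141 S + S}{3} = -4 + \frac{142 S}{3}$)
$G{\left(Z \right)} = - 21 Z$
$\frac{1}{\left(\left(-377\right) \left(-100\right) + B{\left(104 \right)}\right) \left(15 \left(-505\right) - 34802\right) + G{\left(-90 \right)}} = \frac{1}{\left(\left(-377\right) \left(-100\right) + \left(-4 + \frac{142}{3} \cdot 104\right)\right) \left(15 \left(-505\right) - 34802\right) - -1890} = \frac{1}{\left(37700 + \left(-4 + \frac{14768}{3}\right)\right) \left(-7575 - 34802\right) + 1890} = \frac{1}{\left(37700 + \frac{14756}{3}\right) \left(-42377\right) + 1890} = \frac{1}{\frac{127856}{3} \left(-42377\right) + 1890} = \frac{1}{- \frac{5418153712}{3} + 1890} = \frac{1}{- \frac{5418148042}{3}} = - \frac{3}{5418148042}$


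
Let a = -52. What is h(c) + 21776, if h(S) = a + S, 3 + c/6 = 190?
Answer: 22846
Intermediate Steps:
c = 1122 (c = -18 + 6*190 = -18 + 1140 = 1122)
h(S) = -52 + S
h(c) + 21776 = (-52 + 1122) + 21776 = 1070 + 21776 = 22846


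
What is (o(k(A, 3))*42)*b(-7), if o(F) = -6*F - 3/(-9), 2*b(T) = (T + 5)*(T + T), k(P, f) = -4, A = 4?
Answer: 14308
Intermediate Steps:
b(T) = T*(5 + T) (b(T) = ((T + 5)*(T + T))/2 = ((5 + T)*(2*T))/2 = (2*T*(5 + T))/2 = T*(5 + T))
o(F) = 1/3 - 6*F (o(F) = -6*F - 3*(-1/9) = -6*F + 1/3 = 1/3 - 6*F)
(o(k(A, 3))*42)*b(-7) = ((1/3 - 6*(-4))*42)*(-7*(5 - 7)) = ((1/3 + 24)*42)*(-7*(-2)) = ((73/3)*42)*14 = 1022*14 = 14308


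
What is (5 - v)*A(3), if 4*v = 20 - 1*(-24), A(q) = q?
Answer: -18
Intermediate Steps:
v = 11 (v = (20 - 1*(-24))/4 = (20 + 24)/4 = (¼)*44 = 11)
(5 - v)*A(3) = (5 - 1*11)*3 = (5 - 11)*3 = -6*3 = -18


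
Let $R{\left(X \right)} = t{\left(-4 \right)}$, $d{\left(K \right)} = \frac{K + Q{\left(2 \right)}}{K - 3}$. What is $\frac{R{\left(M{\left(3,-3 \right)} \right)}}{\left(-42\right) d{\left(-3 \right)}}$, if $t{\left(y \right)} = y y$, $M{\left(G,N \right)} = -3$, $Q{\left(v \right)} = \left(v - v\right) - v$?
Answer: $- \frac{16}{35} \approx -0.45714$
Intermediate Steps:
$Q{\left(v \right)} = - v$ ($Q{\left(v \right)} = 0 - v = - v$)
$t{\left(y \right)} = y^{2}$
$d{\left(K \right)} = \frac{-2 + K}{-3 + K}$ ($d{\left(K \right)} = \frac{K - 2}{K - 3} = \frac{K - 2}{-3 + K} = \frac{-2 + K}{-3 + K}$)
$R{\left(X \right)} = 16$ ($R{\left(X \right)} = \left(-4\right)^{2} = 16$)
$\frac{R{\left(M{\left(3,-3 \right)} \right)}}{\left(-42\right) d{\left(-3 \right)}} = \frac{16}{\left(-42\right) \frac{-2 - 3}{-3 - 3}} = \frac{16}{\left(-42\right) \frac{1}{-6} \left(-5\right)} = \frac{16}{\left(-42\right) \left(\left(- \frac{1}{6}\right) \left(-5\right)\right)} = \frac{16}{\left(-42\right) \frac{5}{6}} = \frac{16}{-35} = 16 \left(- \frac{1}{35}\right) = - \frac{16}{35}$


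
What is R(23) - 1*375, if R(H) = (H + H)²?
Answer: 1741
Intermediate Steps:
R(H) = 4*H² (R(H) = (2*H)² = 4*H²)
R(23) - 1*375 = 4*23² - 1*375 = 4*529 - 375 = 2116 - 375 = 1741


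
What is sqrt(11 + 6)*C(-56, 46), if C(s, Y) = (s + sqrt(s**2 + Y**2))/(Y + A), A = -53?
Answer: 2*sqrt(17)*(28 - sqrt(1313))/7 ≈ -9.7015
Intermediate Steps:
C(s, Y) = (s + sqrt(Y**2 + s**2))/(-53 + Y) (C(s, Y) = (s + sqrt(s**2 + Y**2))/(Y - 53) = (s + sqrt(Y**2 + s**2))/(-53 + Y))
sqrt(11 + 6)*C(-56, 46) = sqrt(11 + 6)*((-56 + sqrt(46**2 + (-56)**2))/(-53 + 46)) = sqrt(17)*((-56 + sqrt(2116 + 3136))/(-7)) = sqrt(17)*(-(-56 + sqrt(5252))/7) = sqrt(17)*(-(-56 + 2*sqrt(1313))/7) = sqrt(17)*(8 - 2*sqrt(1313)/7)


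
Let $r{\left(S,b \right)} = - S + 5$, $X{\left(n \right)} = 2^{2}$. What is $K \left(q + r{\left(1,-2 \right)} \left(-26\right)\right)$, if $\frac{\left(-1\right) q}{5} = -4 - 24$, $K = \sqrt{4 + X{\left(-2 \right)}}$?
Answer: $72 \sqrt{2} \approx 101.82$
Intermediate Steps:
$X{\left(n \right)} = 4$
$r{\left(S,b \right)} = 5 - S$
$K = 2 \sqrt{2}$ ($K = \sqrt{4 + 4} = \sqrt{8} = 2 \sqrt{2} \approx 2.8284$)
$q = 140$ ($q = - 5 \left(-4 - 24\right) = \left(-5\right) \left(-28\right) = 140$)
$K \left(q + r{\left(1,-2 \right)} \left(-26\right)\right) = 2 \sqrt{2} \left(140 + \left(5 - 1\right) \left(-26\right)\right) = 2 \sqrt{2} \left(140 + 4 \left(-26\right)\right) = 2 \sqrt{2} \left(140 - 104\right) = 2 \sqrt{2} \cdot 36 = 72 \sqrt{2}$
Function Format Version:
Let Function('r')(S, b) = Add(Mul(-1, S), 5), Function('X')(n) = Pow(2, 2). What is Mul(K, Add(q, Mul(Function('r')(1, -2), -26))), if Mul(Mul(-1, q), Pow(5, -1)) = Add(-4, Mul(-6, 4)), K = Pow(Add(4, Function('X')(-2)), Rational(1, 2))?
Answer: Mul(72, Pow(2, Rational(1, 2))) ≈ 101.82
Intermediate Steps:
Function('X')(n) = 4
Function('r')(S, b) = Add(5, Mul(-1, S))
K = Mul(2, Pow(2, Rational(1, 2))) (K = Pow(Add(4, 4), Rational(1, 2)) = Pow(8, Rational(1, 2)) = Mul(2, Pow(2, Rational(1, 2))) ≈ 2.8284)
q = 140 (q = Mul(-5, Add(-4, Mul(-6, 4))) = Mul(-5, Add(-4, -24)) = Mul(-5, -28) = 140)
Mul(K, Add(q, Mul(Function('r')(1, -2), -26))) = Mul(Mul(2, Pow(2, Rational(1, 2))), Add(140, Mul(Add(5, Mul(-1, 1)), -26))) = Mul(Mul(2, Pow(2, Rational(1, 2))), Add(140, Mul(Add(5, -1), -26))) = Mul(Mul(2, Pow(2, Rational(1, 2))), Add(140, Mul(4, -26))) = Mul(Mul(2, Pow(2, Rational(1, 2))), Add(140, -104)) = Mul(Mul(2, Pow(2, Rational(1, 2))), 36) = Mul(72, Pow(2, Rational(1, 2)))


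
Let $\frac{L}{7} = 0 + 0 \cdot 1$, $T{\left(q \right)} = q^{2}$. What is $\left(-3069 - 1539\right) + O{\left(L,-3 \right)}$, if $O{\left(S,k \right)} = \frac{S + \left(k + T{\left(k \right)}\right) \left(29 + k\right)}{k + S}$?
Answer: $-4660$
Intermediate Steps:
$L = 0$ ($L = 7 \left(0 + 0 \cdot 1\right) = 7 \left(0 + 0\right) = 7 \cdot 0 = 0$)
$O{\left(S,k \right)} = \frac{S + \left(29 + k\right) \left(k + k^{2}\right)}{S + k}$ ($O{\left(S,k \right)} = \frac{S + \left(k + k^{2}\right) \left(29 + k\right)}{k + S} = \frac{S + \left(29 + k\right) \left(k + k^{2}\right)}{S + k}$)
$\left(-3069 - 1539\right) + O{\left(L,-3 \right)} = \left(-3069 - 1539\right) + \frac{0 + \left(-3\right)^{3} + 29 \left(-3\right) + 30 \left(-3\right)^{2}}{0 - 3} = -4608 + \frac{0 - 27 - 87 + 30 \cdot 9}{-3} = -4608 - \frac{0 - 27 - 87 + 270}{3} = -4608 - 52 = -4660$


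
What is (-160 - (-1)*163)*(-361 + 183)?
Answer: -534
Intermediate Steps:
(-160 - (-1)*163)*(-361 + 183) = (-160 - 1*(-163))*(-178) = (-160 + 163)*(-178) = 3*(-178) = -534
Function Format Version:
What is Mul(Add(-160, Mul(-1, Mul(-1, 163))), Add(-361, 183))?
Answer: -534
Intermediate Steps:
Mul(Add(-160, Mul(-1, Mul(-1, 163))), Add(-361, 183)) = Mul(Add(-160, Mul(-1, -163)), -178) = Mul(Add(-160, 163), -178) = Mul(3, -178) = -534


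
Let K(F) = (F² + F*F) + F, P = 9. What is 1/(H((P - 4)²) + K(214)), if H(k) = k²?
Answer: 1/92431 ≈ 1.0819e-5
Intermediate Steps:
K(F) = F + 2*F² (K(F) = (F² + F²) + F = 2*F² + F = F + 2*F²)
1/(H((P - 4)²) + K(214)) = 1/(((9 - 4)²)² + 214*(1 + 2*214)) = 1/((5²)² + 214*(1 + 428)) = 1/(25² + 214*429) = 1/(625 + 91806) = 1/92431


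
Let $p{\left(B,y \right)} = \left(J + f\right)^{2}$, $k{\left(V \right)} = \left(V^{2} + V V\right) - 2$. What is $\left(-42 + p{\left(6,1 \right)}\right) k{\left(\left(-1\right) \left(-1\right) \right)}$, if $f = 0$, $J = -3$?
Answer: $0$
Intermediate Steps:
$k{\left(V \right)} = -2 + 2 V^{2}$ ($k{\left(V \right)} = \left(V^{2} + V^{2}\right) - 2 = 2 V^{2} - 2 = -2 + 2 V^{2}$)
$p{\left(B,y \right)} = 9$ ($p{\left(B,y \right)} = \left(-3 + 0\right)^{2} = \left(-3\right)^{2} = 9$)
$\left(-42 + p{\left(6,1 \right)}\right) k{\left(\left(-1\right) \left(-1\right) \right)} = \left(-42 + 9\right) \left(-2 + 2 \left(\left(-1\right) \left(-1\right)\right)^{2}\right) = - 33 \left(-2 + 2 \cdot 1^{2}\right) = - 33 \left(-2 + 2 \cdot 1\right) = - 33 \left(-2 + 2\right) = \left(-33\right) 0 = 0$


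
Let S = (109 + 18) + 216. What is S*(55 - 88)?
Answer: -11319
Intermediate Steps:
S = 343 (S = 127 + 216 = 343)
S*(55 - 88) = 343*(55 - 88) = 343*(-33) = -11319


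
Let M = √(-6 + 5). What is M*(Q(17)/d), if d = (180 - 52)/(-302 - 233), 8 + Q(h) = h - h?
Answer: 535*I/16 ≈ 33.438*I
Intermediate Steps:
Q(h) = -8 (Q(h) = -8 + (h - h) = -8 + 0 = -8)
d = -128/535 (d = 128/(-535) = 128*(-1/535) = -128/535 ≈ -0.23925)
M = I (M = √(-1) = I ≈ 1.0*I)
M*(Q(17)/d) = I*(-8/(-128/535)) = I*(-8*(-535/128)) = I*(535/16) = 535*I/16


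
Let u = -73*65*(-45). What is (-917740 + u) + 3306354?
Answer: 2602139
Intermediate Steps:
u = 213525 (u = -4745*(-45) = 213525)
(-917740 + u) + 3306354 = (-917740 + 213525) + 3306354 = -704215 + 3306354 = 2602139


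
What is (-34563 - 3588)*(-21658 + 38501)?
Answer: -642577293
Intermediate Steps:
(-34563 - 3588)*(-21658 + 38501) = -38151*16843 = -642577293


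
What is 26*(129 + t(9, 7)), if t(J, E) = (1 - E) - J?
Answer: 2964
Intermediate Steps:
t(J, E) = 1 - E - J
26*(129 + t(9, 7)) = 26*(129 + (1 - 1*7 - 1*9)) = 26*(129 + (1 - 7 - 9)) = 26*(129 - 15) = 26*114 = 2964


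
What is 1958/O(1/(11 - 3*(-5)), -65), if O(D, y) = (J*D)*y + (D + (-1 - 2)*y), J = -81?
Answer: 12727/2584 ≈ 4.9253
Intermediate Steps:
O(D, y) = D - 3*y - 81*D*y (O(D, y) = (-81*D)*y + (D + (-1 - 2)*y) = -81*D*y + (D - 3*y) = D - 3*y - 81*D*y)
1958/O(1/(11 - 3*(-5)), -65) = 1958/(1/(11 - 3*(-5)) - 3*(-65) - 81*(-65)/(11 - 3*(-5))) = 1958/(1/(11 + 15) + 195 - 81*(-65)/(11 + 15)) = 1958/(1/26 + 195 - 81*(-65)/26) = 1958/(1/26 + 195 - 81*1/26*(-65)) = 1958/(1/26 + 195 + 405/2) = 1958/(5168/13) = 1958*(13/5168) = 12727/2584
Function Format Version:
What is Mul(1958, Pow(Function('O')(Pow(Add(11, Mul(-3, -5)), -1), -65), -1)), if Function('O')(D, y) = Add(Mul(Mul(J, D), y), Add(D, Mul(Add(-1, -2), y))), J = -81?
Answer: Rational(12727, 2584) ≈ 4.9253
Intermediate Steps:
Function('O')(D, y) = Add(D, Mul(-3, y), Mul(-81, D, y)) (Function('O')(D, y) = Add(Mul(Mul(-81, D), y), Add(D, Mul(Add(-1, -2), y))) = Add(Mul(-81, D, y), Add(D, Mul(-3, y))) = Add(D, Mul(-3, y), Mul(-81, D, y)))
Mul(1958, Pow(Function('O')(Pow(Add(11, Mul(-3, -5)), -1), -65), -1)) = Mul(1958, Pow(Add(Pow(Add(11, Mul(-3, -5)), -1), Mul(-3, -65), Mul(-81, Pow(Add(11, Mul(-3, -5)), -1), -65)), -1)) = Mul(1958, Pow(Add(Pow(Add(11, 15), -1), 195, Mul(-81, Pow(Add(11, 15), -1), -65)), -1)) = Mul(1958, Pow(Add(Pow(26, -1), 195, Mul(-81, Pow(26, -1), -65)), -1)) = Mul(1958, Pow(Add(Rational(1, 26), 195, Mul(-81, Rational(1, 26), -65)), -1)) = Mul(1958, Pow(Add(Rational(1, 26), 195, Rational(405, 2)), -1)) = Mul(1958, Pow(Rational(5168, 13), -1)) = Mul(1958, Rational(13, 5168)) = Rational(12727, 2584)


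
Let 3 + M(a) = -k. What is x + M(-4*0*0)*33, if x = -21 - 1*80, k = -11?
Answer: 163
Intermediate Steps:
x = -101 (x = -21 - 80 = -101)
M(a) = 8 (M(a) = -3 - 1*(-11) = -3 + 11 = 8)
x + M(-4*0*0)*33 = -101 + 8*33 = -101 + 264 = 163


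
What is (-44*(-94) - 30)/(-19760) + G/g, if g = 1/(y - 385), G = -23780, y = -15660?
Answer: 3769714985947/9880 ≈ 3.8155e+8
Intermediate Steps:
g = -1/16045 (g = 1/(-15660 - 385) = 1/(-16045) = -1/16045 ≈ -6.2325e-5)
(-44*(-94) - 30)/(-19760) + G/g = (-44*(-94) - 30)/(-19760) - 23780/(-1/16045) = (4136 - 30)*(-1/19760) - 23780*(-16045) = 4106*(-1/19760) + 381550100 = -2053/9880 + 381550100 = 3769714985947/9880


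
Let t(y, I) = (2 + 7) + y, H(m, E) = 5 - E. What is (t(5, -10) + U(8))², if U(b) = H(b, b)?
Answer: 121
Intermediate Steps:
t(y, I) = 9 + y
U(b) = 5 - b
(t(5, -10) + U(8))² = ((9 + 5) + (5 - 1*8))² = (14 + (5 - 8))² = (14 - 3)² = 11² = 121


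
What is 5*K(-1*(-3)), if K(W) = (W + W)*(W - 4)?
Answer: -30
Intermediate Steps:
K(W) = 2*W*(-4 + W) (K(W) = (2*W)*(-4 + W) = 2*W*(-4 + W))
5*K(-1*(-3)) = 5*(2*(-1*(-3))*(-4 - 1*(-3))) = 5*(2*3*(-4 + 3)) = 5*(2*3*(-1)) = 5*(-6) = -30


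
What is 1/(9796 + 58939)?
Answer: 1/68735 ≈ 1.4549e-5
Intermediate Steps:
1/(9796 + 58939) = 1/68735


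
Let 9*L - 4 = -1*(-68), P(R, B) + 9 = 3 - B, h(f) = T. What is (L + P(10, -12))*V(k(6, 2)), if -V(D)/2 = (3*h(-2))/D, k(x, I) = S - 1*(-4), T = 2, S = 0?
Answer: -42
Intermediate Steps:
h(f) = 2
P(R, B) = -6 - B (P(R, B) = -9 + (3 - B) = -6 - B)
k(x, I) = 4 (k(x, I) = 0 - 1*(-4) = 0 + 4 = 4)
V(D) = -12/D (V(D) = -2*3*2/D = -12/D)
L = 8 (L = 4/9 + (-1*(-68))/9 = 4/9 + (⅑)*68 = 4/9 + 68/9 = 8)
(L + P(10, -12))*V(k(6, 2)) = (8 + (-6 - 1*(-12)))*(-12/4) = (8 + (-6 + 12))*(-12*¼) = (8 + 6)*(-3) = 14*(-3) = -42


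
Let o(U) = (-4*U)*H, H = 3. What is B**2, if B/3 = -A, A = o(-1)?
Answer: 1296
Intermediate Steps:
o(U) = -12*U (o(U) = -4*U*3 = -12*U)
A = 12 (A = -12*(-1) = 12)
B = -36 (B = 3*(-1*12) = 3*(-12) = -36)
B**2 = (-36)**2 = 1296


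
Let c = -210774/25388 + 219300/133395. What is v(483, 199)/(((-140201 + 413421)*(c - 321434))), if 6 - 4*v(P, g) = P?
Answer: 26923726467/19828509857393323160 ≈ 1.3578e-9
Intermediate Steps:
c = -751620311/112887742 (c = -210774*1/25388 + 219300*(1/133395) = -105387/12694 + 14620/8893 = -751620311/112887742 ≈ -6.6581)
v(P, g) = 3/2 - P/4
v(483, 199)/(((-140201 + 413421)*(c - 321434))) = (3/2 - ¼*483)/(((-140201 + 413421)*(-751620311/112887742 - 321434))) = (3/2 - 483/4)/((273220*(-36286710082339/112887742))) = -477/(4*(-4957127464348330790/56443871)) = -477/4*(-56443871/4957127464348330790) = 26923726467/19828509857393323160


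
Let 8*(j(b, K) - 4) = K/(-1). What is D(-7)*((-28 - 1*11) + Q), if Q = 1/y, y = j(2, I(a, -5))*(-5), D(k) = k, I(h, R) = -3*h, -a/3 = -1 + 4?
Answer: 6881/25 ≈ 275.24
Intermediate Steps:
a = -9 (a = -3*(-1 + 4) = -3*3 = -9)
j(b, K) = 4 - K/8 (j(b, K) = 4 + (K/(-1))/8 = 4 + (K*(-1))/8 = 4 + (-K)/8 = 4 - K/8)
y = -25/8 (y = (4 - (-3)*(-9)/8)*(-5) = (4 - ⅛*27)*(-5) = (4 - 27/8)*(-5) = (5/8)*(-5) = -25/8 ≈ -3.1250)
Q = -8/25 (Q = 1/(-25/8) = -8/25 ≈ -0.32000)
D(-7)*((-28 - 1*11) + Q) = -7*((-28 - 1*11) - 8/25) = -7*((-28 - 11) - 8/25) = -7*(-39 - 8/25) = -7*(-983/25) = 6881/25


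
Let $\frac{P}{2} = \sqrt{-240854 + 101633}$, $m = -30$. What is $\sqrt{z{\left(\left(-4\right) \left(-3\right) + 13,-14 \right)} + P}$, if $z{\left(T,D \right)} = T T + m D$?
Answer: $\sqrt{1045 + 6 i \sqrt{15469}} \approx 34.125 + 10.934 i$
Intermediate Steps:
$z{\left(T,D \right)} = T^{2} - 30 D$ ($z{\left(T,D \right)} = T T - 30 D = T^{2} - 30 D$)
$P = 6 i \sqrt{15469}$ ($P = 2 \sqrt{-240854 + 101633} = 2 \sqrt{-139221} = 2 \cdot 3 i \sqrt{15469} = 6 i \sqrt{15469} \approx 746.25 i$)
$\sqrt{z{\left(\left(-4\right) \left(-3\right) + 13,-14 \right)} + P} = \sqrt{\left(\left(\left(-4\right) \left(-3\right) + 13\right)^{2} - -420\right) + 6 i \sqrt{15469}} = \sqrt{\left(\left(12 + 13\right)^{2} + 420\right) + 6 i \sqrt{15469}} = \sqrt{\left(25^{2} + 420\right) + 6 i \sqrt{15469}} = \sqrt{\left(625 + 420\right) + 6 i \sqrt{15469}} = \sqrt{1045 + 6 i \sqrt{15469}}$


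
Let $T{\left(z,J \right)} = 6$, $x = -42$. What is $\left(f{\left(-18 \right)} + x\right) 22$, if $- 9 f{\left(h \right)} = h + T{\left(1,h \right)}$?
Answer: $- \frac{2684}{3} \approx -894.67$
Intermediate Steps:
$f{\left(h \right)} = - \frac{2}{3} - \frac{h}{9}$ ($f{\left(h \right)} = - \frac{h + 6}{9} = - \frac{6 + h}{9} = - \frac{2}{3} - \frac{h}{9}$)
$\left(f{\left(-18 \right)} + x\right) 22 = \left(\left(- \frac{2}{3} - -2\right) - 42\right) 22 = \left(\left(- \frac{2}{3} + 2\right) - 42\right) 22 = \left(\frac{4}{3} - 42\right) 22 = \left(- \frac{122}{3}\right) 22 = - \frac{2684}{3}$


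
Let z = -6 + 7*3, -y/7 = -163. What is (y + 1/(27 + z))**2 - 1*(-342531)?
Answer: 2900838613/1764 ≈ 1.6445e+6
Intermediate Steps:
y = 1141 (y = -7*(-163) = 1141)
z = 15 (z = -6 + 21 = 15)
(y + 1/(27 + z))**2 - 1*(-342531) = (1141 + 1/(27 + 15))**2 - 1*(-342531) = (1141 + 1/42)**2 + 342531 = (47923/42)**2 + 342531 = 2296613929/1764 + 342531 = 2900838613/1764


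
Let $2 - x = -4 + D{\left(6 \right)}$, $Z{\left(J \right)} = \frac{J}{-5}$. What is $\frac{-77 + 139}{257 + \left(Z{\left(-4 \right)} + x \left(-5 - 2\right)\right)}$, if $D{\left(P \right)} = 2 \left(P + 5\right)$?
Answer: $\frac{310}{1849} \approx 0.16766$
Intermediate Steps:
$Z{\left(J \right)} = - \frac{J}{5}$ ($Z{\left(J \right)} = J \left(- \frac{1}{5}\right) = - \frac{J}{5}$)
$D{\left(P \right)} = 10 + 2 P$ ($D{\left(P \right)} = 2 \left(5 + P\right) = 10 + 2 P$)
$x = -16$ ($x = 2 - \left(-4 + \left(10 + 2 \cdot 6\right)\right) = 2 - \left(-4 + \left(10 + 12\right)\right) = 2 - \left(-4 + 22\right) = 2 - 18 = -16$)
$\frac{-77 + 139}{257 + \left(Z{\left(-4 \right)} + x \left(-5 - 2\right)\right)} = \frac{-77 + 139}{257 - \left(- \frac{4}{5} + 16 \left(-5 - 2\right)\right)} = \frac{62}{257 - \left(- \frac{4}{5} + 16 \left(-5 - 2\right)\right)} = \frac{62}{257 + \left(\frac{4}{5} - -112\right)} = \frac{62}{257 + \left(\frac{4}{5} + 112\right)} = \frac{62}{257 + \frac{564}{5}} = \frac{62}{\frac{1849}{5}} = 62 \cdot \frac{5}{1849} = \frac{310}{1849}$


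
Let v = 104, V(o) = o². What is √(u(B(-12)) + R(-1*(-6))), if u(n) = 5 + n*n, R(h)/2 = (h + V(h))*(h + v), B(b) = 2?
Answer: √9249 ≈ 96.172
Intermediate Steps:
R(h) = 2*(104 + h)*(h + h²) (R(h) = 2*((h + h²)*(h + 104)) = 2*((h + h²)*(104 + h)) = 2*((104 + h)*(h + h²)) = 2*(104 + h)*(h + h²))
u(n) = 5 + n²
√(u(B(-12)) + R(-1*(-6))) = √((5 + 2²) + 2*(-1*(-6))*(104 + (-1*(-6))² + 105*(-1*(-6)))) = √((5 + 4) + 2*6*(104 + 6² + 105*6)) = √(9 + 2*6*(104 + 36 + 630)) = √(9 + 2*6*770) = √(9 + 9240) = √9249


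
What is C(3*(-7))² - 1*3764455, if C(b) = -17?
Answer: -3764166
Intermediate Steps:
C(3*(-7))² - 1*3764455 = (-17)² - 1*3764455 = 289 - 3764455 = -3764166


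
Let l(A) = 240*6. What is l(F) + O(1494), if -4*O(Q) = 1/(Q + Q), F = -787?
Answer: 17210879/11952 ≈ 1440.0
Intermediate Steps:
l(A) = 1440
O(Q) = -1/(8*Q) (O(Q) = -1/(4*(Q + Q)) = -1/(2*Q)/4 = -1/(8*Q))
l(F) + O(1494) = 1440 - 1/8/1494 = 1440 - 1/8*1/1494 = 1440 - 1/11952 = 17210879/11952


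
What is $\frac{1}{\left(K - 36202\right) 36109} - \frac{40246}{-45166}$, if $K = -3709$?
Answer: $\frac{29000186952194}{32545406870317} \approx 0.89107$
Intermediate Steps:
$\frac{1}{\left(K - 36202\right) 36109} - \frac{40246}{-45166} = \frac{1}{\left(-3709 - 36202\right) 36109} - \frac{40246}{-45166} = \frac{1}{-39911} \cdot \frac{1}{36109} - - \frac{20123}{22583} = \left(- \frac{1}{39911}\right) \frac{1}{36109} + \frac{20123}{22583} = - \frac{1}{1441146299} + \frac{20123}{22583} = \frac{29000186952194}{32545406870317}$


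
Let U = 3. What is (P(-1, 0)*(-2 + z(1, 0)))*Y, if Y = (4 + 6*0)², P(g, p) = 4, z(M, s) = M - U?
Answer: -256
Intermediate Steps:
z(M, s) = -3 + M (z(M, s) = M - 1*3 = M - 3 = -3 + M)
Y = 16 (Y = (4 + 0)² = 4² = 16)
(P(-1, 0)*(-2 + z(1, 0)))*Y = (4*(-2 + (-3 + 1)))*16 = (4*(-2 - 2))*16 = (4*(-4))*16 = -16*16 = -256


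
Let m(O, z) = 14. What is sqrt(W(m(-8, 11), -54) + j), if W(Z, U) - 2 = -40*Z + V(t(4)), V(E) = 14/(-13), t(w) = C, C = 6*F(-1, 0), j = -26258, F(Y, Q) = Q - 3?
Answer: I*sqrt(4532086)/13 ≈ 163.76*I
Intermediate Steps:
F(Y, Q) = -3 + Q
C = -18 (C = 6*(-3 + 0) = 6*(-3) = -18)
t(w) = -18
V(E) = -14/13 (V(E) = 14*(-1/13) = -14/13)
W(Z, U) = 12/13 - 40*Z (W(Z, U) = 2 + (-40*Z - 14/13) = 2 + (-14/13 - 40*Z) = 12/13 - 40*Z)
sqrt(W(m(-8, 11), -54) + j) = sqrt((12/13 - 40*14) - 26258) = sqrt((12/13 - 560) - 26258) = sqrt(-7268/13 - 26258) = sqrt(-348622/13) = I*sqrt(4532086)/13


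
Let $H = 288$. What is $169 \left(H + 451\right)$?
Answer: $124891$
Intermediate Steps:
$169 \left(H + 451\right) = 169 \left(288 + 451\right) = 169 \cdot 739 = 124891$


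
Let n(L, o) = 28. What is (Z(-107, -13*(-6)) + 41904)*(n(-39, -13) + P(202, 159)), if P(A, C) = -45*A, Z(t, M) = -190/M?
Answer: -14808766982/39 ≈ -3.7971e+8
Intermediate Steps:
(Z(-107, -13*(-6)) + 41904)*(n(-39, -13) + P(202, 159)) = (-190/((-13*(-6))) + 41904)*(28 - 45*202) = (-190/78 + 41904)*(28 - 9090) = (-190*1/78 + 41904)*(-9062) = (-95/39 + 41904)*(-9062) = (1634161/39)*(-9062) = -14808766982/39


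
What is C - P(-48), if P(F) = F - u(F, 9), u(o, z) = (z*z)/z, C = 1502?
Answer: 1559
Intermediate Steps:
u(o, z) = z (u(o, z) = z²/z = z)
P(F) = -9 + F (P(F) = F - 1*9 = F - 9 = -9 + F)
C - P(-48) = 1502 - (-9 - 48) = 1502 - 1*(-57) = 1502 + 57 = 1559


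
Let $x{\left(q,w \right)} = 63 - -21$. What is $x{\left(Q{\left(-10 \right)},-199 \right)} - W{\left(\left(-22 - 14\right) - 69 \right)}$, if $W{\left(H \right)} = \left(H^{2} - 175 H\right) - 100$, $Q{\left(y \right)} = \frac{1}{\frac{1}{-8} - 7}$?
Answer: $-29216$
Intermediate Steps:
$Q{\left(y \right)} = - \frac{8}{57}$ ($Q{\left(y \right)} = \frac{1}{- \frac{1}{8} - 7} = \frac{1}{- \frac{57}{8}} = - \frac{8}{57}$)
$W{\left(H \right)} = -100 + H^{2} - 175 H$
$x{\left(q,w \right)} = 84$ ($x{\left(q,w \right)} = 63 + 21 = 84$)
$x{\left(Q{\left(-10 \right)},-199 \right)} - W{\left(\left(-22 - 14\right) - 69 \right)} = 84 - \left(-100 + \left(\left(-22 - 14\right) - 69\right)^{2} - 175 \left(\left(-22 - 14\right) - 69\right)\right) = 84 - \left(-100 + \left(-36 - 69\right)^{2} - 175 \left(-36 - 69\right)\right) = 84 - \left(-100 + \left(-105\right)^{2} - -18375\right) = 84 - \left(-100 + 11025 + 18375\right) = 84 - 29300 = -29216$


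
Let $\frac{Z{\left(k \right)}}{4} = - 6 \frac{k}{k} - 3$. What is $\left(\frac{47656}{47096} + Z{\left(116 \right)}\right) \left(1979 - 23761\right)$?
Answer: $\frac{640935350}{841} \approx 7.6211 \cdot 10^{5}$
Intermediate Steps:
$Z{\left(k \right)} = -36$ ($Z{\left(k \right)} = 4 \left(- 6 \frac{k}{k} - 3\right) = 4 \left(\left(-6\right) 1 - 3\right) = 4 \left(-6 - 3\right) = 4 \left(-9\right) = -36$)
$\left(\frac{47656}{47096} + Z{\left(116 \right)}\right) \left(1979 - 23761\right) = \left(\frac{47656}{47096} - 36\right) \left(1979 - 23761\right) = \left(47656 \cdot \frac{1}{47096} - 36\right) \left(-21782\right) = \left(\frac{851}{841} - 36\right) \left(-21782\right) = \left(- \frac{29425}{841}\right) \left(-21782\right) = \frac{640935350}{841}$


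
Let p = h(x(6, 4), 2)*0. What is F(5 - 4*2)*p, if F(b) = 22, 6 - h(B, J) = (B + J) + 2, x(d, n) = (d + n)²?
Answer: 0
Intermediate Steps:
h(B, J) = 4 - B - J (h(B, J) = 6 - ((B + J) + 2) = 6 - (2 + B + J) = 6 + (-2 - B - J) = 4 - B - J)
p = 0 (p = (4 - (6 + 4)² - 1*2)*0 = (4 - 1*10² - 2)*0 = (4 - 1*100 - 2)*0 = (4 - 100 - 2)*0 = -98*0 = 0)
F(5 - 4*2)*p = 22*0 = 0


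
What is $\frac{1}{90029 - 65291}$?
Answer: $\frac{1}{24738} \approx 4.0424 \cdot 10^{-5}$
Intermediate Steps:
$\frac{1}{90029 - 65291} = \frac{1}{24738}$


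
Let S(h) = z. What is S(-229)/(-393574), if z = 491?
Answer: -491/393574 ≈ -0.0012475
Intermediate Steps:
S(h) = 491
S(-229)/(-393574) = 491/(-393574) = 491*(-1/393574) = -491/393574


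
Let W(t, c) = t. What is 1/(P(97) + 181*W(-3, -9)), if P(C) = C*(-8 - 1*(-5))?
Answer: -1/834 ≈ -0.0011990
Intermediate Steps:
P(C) = -3*C (P(C) = C*(-8 + 5) = C*(-3) = -3*C)
1/(P(97) + 181*W(-3, -9)) = 1/(-3*97 + 181*(-3)) = 1/(-291 - 543) = 1/(-834) = -1/834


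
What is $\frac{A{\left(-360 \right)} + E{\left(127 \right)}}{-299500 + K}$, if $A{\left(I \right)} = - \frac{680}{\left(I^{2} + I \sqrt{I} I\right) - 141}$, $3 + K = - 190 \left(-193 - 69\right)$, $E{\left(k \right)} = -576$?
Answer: $\frac{1164168458018792}{504721584225599121} - \frac{2176000 i \sqrt{10}}{6231130669451841} \approx 0.0023066 - 1.1043 \cdot 10^{-9} i$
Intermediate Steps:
$K = 49777$ ($K = -3 - 190 \left(-193 - 69\right) = -3 - -49780 = -3 + 49780 = 49777$)
$A{\left(I \right)} = - \frac{680}{-141 + I^{2} + I^{\frac{5}{2}}}$ ($A{\left(I \right)} = - \frac{680}{\left(I^{2} + I^{\frac{3}{2}} I\right) - 141} = - \frac{680}{\left(I^{2} + I^{\frac{5}{2}}\right) - 141} = - \frac{680}{-141 + I^{2} + I^{\frac{5}{2}}}$)
$\frac{A{\left(-360 \right)} + E{\left(127 \right)}}{-299500 + K} = \frac{- \frac{680}{-141 + \left(-360\right)^{2} + \left(-360\right)^{\frac{5}{2}}} - 576}{-299500 + 49777} = \frac{- \frac{680}{-141 + 129600 + 777600 i \sqrt{10}} - 576}{-249723} = \left(- \frac{680}{129459 + 777600 i \sqrt{10}} - 576\right) \left(- \frac{1}{249723}\right) = \left(-576 - \frac{680}{129459 + 777600 i \sqrt{10}}\right) \left(- \frac{1}{249723}\right) = \frac{64}{27747} + \frac{680}{249723 \left(129459 + 777600 i \sqrt{10}\right)}$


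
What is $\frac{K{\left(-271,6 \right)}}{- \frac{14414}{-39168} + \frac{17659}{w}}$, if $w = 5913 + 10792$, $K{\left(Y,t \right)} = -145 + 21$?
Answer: $- \frac{40566689280}{466226791} \approx -87.011$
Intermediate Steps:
$K{\left(Y,t \right)} = -124$
$w = 16705$
$\frac{K{\left(-271,6 \right)}}{- \frac{14414}{-39168} + \frac{17659}{w}} = - \frac{124}{- \frac{14414}{-39168} + \frac{17659}{16705}} = - \frac{124}{\left(-14414\right) \left(- \frac{1}{39168}\right) + 17659 \cdot \frac{1}{16705}} = - \frac{124}{\frac{7207}{19584} + \frac{17659}{16705}} = - \frac{124}{\frac{466226791}{327150720}} = \left(-124\right) \frac{327150720}{466226791} = - \frac{40566689280}{466226791}$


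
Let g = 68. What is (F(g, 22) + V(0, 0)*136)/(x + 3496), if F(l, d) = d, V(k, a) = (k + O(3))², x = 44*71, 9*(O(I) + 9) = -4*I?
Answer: 65447/29790 ≈ 2.1969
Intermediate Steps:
O(I) = -9 - 4*I/9 (O(I) = -9 + (-4*I)/9 = -9 - 4*I/9)
x = 3124
V(k, a) = (-31/3 + k)² (V(k, a) = (k + (-9 - 4/9*3))² = (k + (-9 - 4/3))² = (k - 31/3)² = (-31/3 + k)²)
(F(g, 22) + V(0, 0)*136)/(x + 3496) = (22 + ((-31 + 3*0)²/9)*136)/(3124 + 3496) = (22 + ((-31 + 0)²/9)*136)/6620 = (22 + ((⅑)*(-31)²)*136)*(1/6620) = (22 + ((⅑)*961)*136)*(1/6620) = (22 + (961/9)*136)*(1/6620) = (22 + 130696/9)*(1/6620) = (130894/9)*(1/6620) = 65447/29790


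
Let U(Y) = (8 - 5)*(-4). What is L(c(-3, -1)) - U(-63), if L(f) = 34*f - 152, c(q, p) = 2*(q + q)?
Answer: -548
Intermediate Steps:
c(q, p) = 4*q (c(q, p) = 2*(2*q) = 4*q)
L(f) = -152 + 34*f
U(Y) = -12 (U(Y) = 3*(-4) = -12)
L(c(-3, -1)) - U(-63) = (-152 + 34*(4*(-3))) - 1*(-12) = (-152 + 34*(-12)) + 12 = (-152 - 408) + 12 = -560 + 12 = -548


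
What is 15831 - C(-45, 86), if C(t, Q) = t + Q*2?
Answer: 15704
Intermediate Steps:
C(t, Q) = t + 2*Q
15831 - C(-45, 86) = 15831 - (-45 + 2*86) = 15831 - (-45 + 172) = 15831 - 1*127 = 15831 - 127 = 15704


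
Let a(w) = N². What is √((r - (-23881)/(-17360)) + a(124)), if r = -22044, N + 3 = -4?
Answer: I*√414314932885/4340 ≈ 148.31*I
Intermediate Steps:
N = -7 (N = -3 - 4 = -7)
a(w) = 49 (a(w) = (-7)² = 49)
√((r - (-23881)/(-17360)) + a(124)) = √((-22044 - (-23881)/(-17360)) + 49) = √((-22044 - (-23881)*(-1)/17360) + 49) = √((-22044 - 1*23881/17360) + 49) = √((-22044 - 23881/17360) + 49) = √(-382707721/17360 + 49) = √(-381857081/17360) = I*√414314932885/4340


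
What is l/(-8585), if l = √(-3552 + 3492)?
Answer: -2*I*√15/8585 ≈ -0.00090227*I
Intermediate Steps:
l = 2*I*√15 (l = √(-60) = 2*I*√15 ≈ 7.746*I)
l/(-8585) = (2*I*√15)/(-8585) = (2*I*√15)*(-1/8585) = -2*I*√15/8585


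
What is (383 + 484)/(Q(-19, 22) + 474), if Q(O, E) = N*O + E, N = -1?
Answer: 867/515 ≈ 1.6835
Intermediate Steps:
Q(O, E) = E - O (Q(O, E) = -O + E = E - O)
(383 + 484)/(Q(-19, 22) + 474) = (383 + 484)/((22 - 1*(-19)) + 474) = 867/((22 + 19) + 474) = 867/(41 + 474) = 867/515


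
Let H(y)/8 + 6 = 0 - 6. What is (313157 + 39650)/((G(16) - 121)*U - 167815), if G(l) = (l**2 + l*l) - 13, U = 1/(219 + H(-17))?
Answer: -1112699/529253 ≈ -2.1024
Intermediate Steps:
H(y) = -96 (H(y) = -48 + 8*(0 - 6) = -48 + 8*(-6) = -48 - 48 = -96)
U = 1/123 (U = 1/(219 - 96) = 1/123 ≈ 0.0081301)
G(l) = -13 + 2*l**2 (G(l) = (l**2 + l**2) - 13 = 2*l**2 - 13 = -13 + 2*l**2)
(313157 + 39650)/((G(16) - 121)*U - 167815) = (313157 + 39650)/(((-13 + 2*16**2) - 121)*(1/123) - 167815) = 352807/(((-13 + 2*256) - 121)*(1/123) - 167815) = 352807/(((-13 + 512) - 121)*(1/123) - 167815) = 352807/((499 - 121)*(1/123) - 167815) = 352807/(378*(1/123) - 167815) = 352807/(126/41 - 167815) = 352807/(-6880289/41) = 352807*(-41/6880289) = -1112699/529253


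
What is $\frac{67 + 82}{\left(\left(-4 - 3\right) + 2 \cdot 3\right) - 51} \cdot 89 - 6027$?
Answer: $- \frac{326665}{52} \approx -6282.0$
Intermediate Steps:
$\frac{67 + 82}{\left(\left(-4 - 3\right) + 2 \cdot 3\right) - 51} \cdot 89 - 6027 = \frac{149}{\left(-7 + 6\right) - 51} \cdot 89 - 6027 = \frac{149}{-1 - 51} \cdot 89 - 6027 = \frac{149}{-52} \cdot 89 - 6027 = 149 \left(- \frac{1}{52}\right) 89 - 6027 = \left(- \frac{149}{52}\right) 89 - 6027 = - \frac{13261}{52} - 6027 = - \frac{326665}{52}$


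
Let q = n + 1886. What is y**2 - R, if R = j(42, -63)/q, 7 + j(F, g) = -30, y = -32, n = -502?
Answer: 1417253/1384 ≈ 1024.0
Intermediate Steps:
j(F, g) = -37 (j(F, g) = -7 - 30 = -37)
q = 1384 (q = -502 + 1886 = 1384)
R = -37/1384 ≈ -0.026734
y**2 - R = (-32)**2 - 1*(-37/1384) = 1024 + 37/1384 = 1417253/1384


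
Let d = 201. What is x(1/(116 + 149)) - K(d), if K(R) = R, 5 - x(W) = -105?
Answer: -91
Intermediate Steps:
x(W) = 110 (x(W) = 5 - 1*(-105) = 5 + 105 = 110)
x(1/(116 + 149)) - K(d) = 110 - 1*201 = 110 - 201 = -91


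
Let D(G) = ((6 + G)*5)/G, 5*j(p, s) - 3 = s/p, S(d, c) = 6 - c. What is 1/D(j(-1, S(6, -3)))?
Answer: -1/20 ≈ -0.050000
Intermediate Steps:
j(p, s) = 3/5 + s/(5*p) (j(p, s) = 3/5 + (s/p)/5 = 3/5 + s/(5*p))
D(G) = (30 + 5*G)/G
1/D(j(-1, S(6, -3))) = 1/(5 + 30/(((1/5)*((6 - 1*(-3)) + 3*(-1))/(-1)))) = 1/(5 + 30/(((1/5)*(-1)*((6 + 3) - 3)))) = 1/(5 + 30/(((1/5)*(-1)*(9 - 3)))) = 1/(5 + 30/(((1/5)*(-1)*6))) = 1/(5 + 30/(-6/5)) = 1/(5 + 30*(-5/6)) = 1/(5 - 25) = 1/(-20) = -1/20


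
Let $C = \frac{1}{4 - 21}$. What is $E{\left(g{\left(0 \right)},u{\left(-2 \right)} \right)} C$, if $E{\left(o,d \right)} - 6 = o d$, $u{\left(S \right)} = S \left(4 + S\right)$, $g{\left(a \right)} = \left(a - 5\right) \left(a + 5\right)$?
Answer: $- \frac{106}{17} \approx -6.2353$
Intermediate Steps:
$g{\left(a \right)} = \left(-5 + a\right) \left(5 + a\right)$
$E{\left(o,d \right)} = 6 + d o$ ($E{\left(o,d \right)} = 6 + o d = 6 + d o$)
$C = - \frac{1}{17}$ ($C = \frac{1}{-17} = - \frac{1}{17} \approx -0.058824$)
$E{\left(g{\left(0 \right)},u{\left(-2 \right)} \right)} C = \left(6 + - 2 \left(4 - 2\right) \left(-25 + 0^{2}\right)\right) \left(- \frac{1}{17}\right) = \left(6 + \left(-2\right) 2 \left(-25 + 0\right)\right) \left(- \frac{1}{17}\right) = \left(6 - -100\right) \left(- \frac{1}{17}\right) = \left(6 + 100\right) \left(- \frac{1}{17}\right) = 106 \left(- \frac{1}{17}\right) = - \frac{106}{17}$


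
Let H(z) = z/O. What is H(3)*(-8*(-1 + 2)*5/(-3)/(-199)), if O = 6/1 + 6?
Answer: -10/597 ≈ -0.016750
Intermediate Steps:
O = 12 (O = 6*1 + 6 = 6 + 6 = 12)
H(z) = z/12
H(3)*(-8*(-1 + 2)*5/(-3)/(-199)) = ((1/12)*3)*(-8*(-1 + 2)*5/(-3)/(-199)) = (-8*5*(-1/3)*(-1/199))/4 = (-8*(-5)/3*(-1/199))/4 = (-8*(-5/3)*(-1/199))/4 = ((40/3)*(-1/199))/4 = (1/4)*(-40/597) = -10/597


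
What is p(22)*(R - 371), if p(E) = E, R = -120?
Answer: -10802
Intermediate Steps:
p(22)*(R - 371) = 22*(-120 - 371) = 22*(-491) = -10802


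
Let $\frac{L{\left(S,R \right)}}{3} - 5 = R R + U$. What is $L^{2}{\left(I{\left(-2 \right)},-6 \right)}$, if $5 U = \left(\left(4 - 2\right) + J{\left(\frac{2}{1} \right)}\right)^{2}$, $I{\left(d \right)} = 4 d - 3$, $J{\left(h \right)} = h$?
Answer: $\frac{439569}{25} \approx 17583.0$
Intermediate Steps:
$I{\left(d \right)} = -3 + 4 d$
$U = \frac{16}{5}$ ($U = \frac{\left(\left(4 - 2\right) + \frac{2}{1}\right)^{2}}{5} = \frac{\left(\left(4 - 2\right) + 2 \cdot 1\right)^{2}}{5} = \frac{\left(2 + 2\right)^{2}}{5} = \frac{4^{2}}{5} = \frac{1}{5} \cdot 16 = \frac{16}{5} \approx 3.2$)
$L{\left(S,R \right)} = \frac{123}{5} + 3 R^{2}$ ($L{\left(S,R \right)} = 15 + 3 \left(R R + \frac{16}{5}\right) = 15 + 3 \left(R^{2} + \frac{16}{5}\right) = 15 + 3 \left(\frac{16}{5} + R^{2}\right) = 15 + \left(\frac{48}{5} + 3 R^{2}\right) = \frac{123}{5} + 3 R^{2}$)
$L^{2}{\left(I{\left(-2 \right)},-6 \right)} = \left(\frac{123}{5} + 3 \left(-6\right)^{2}\right)^{2} = \left(\frac{123}{5} + 3 \cdot 36\right)^{2} = \left(\frac{123}{5} + 108\right)^{2} = \left(\frac{663}{5}\right)^{2} = \frac{439569}{25}$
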